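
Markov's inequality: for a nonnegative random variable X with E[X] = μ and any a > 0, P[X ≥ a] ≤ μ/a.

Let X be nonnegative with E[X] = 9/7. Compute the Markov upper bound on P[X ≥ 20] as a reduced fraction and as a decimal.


μ = E[X] = 9/7, a = 20.
Markov: P[X ≥ 20] ≤ μ/a = (9/7)/20 = 9/140.
Numerically: ≈ 0.064.
(Since a = 20 > μ = 1.286, the bound 9/140 is < 1 and informative.)

P[X ≥ 20] ≤ 9/140 ≈ 0.064.


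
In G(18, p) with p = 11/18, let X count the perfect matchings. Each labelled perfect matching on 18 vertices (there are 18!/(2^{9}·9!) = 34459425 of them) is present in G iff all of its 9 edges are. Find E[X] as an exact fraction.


K_18 has 18!/(2^{9}·9!) = 34459425 labelled perfect matchings.
For each such perfect matching H, let X_H = 1 if all 9 edges of H are present in G. Then P[X_H = 1] = p^{9} = (11/18)^{9} = 2357947691/198359290368.
Summing the indicators: E[X] = Σ_H E[X_H] = 34459425 · p^{9} = 34459425 · 2357947691/198359290368 = 1003129896443675/2448880128.
Numerically: E[X] ≈ 4.096e+05.

E[X] = 34459425 · (11/18)^{9} = 1003129896443675/2448880128 ≈ 4.096e+05.


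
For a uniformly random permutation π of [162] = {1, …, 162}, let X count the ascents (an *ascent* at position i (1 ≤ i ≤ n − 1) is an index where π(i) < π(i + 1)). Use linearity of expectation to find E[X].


Write X = Σ X_I over i = 1, …, 161, with X_I the indicator of one ascent.
There are 161 indicators.
For each fixed i, the pair (π(i), π(i+1)) is a uniformly random ordered pair of distinct values from {1, …, 162}; by symmetry P[π(i) < π(i+1)] = 1/2.
By linearity: E[X] = 161 · (1/2) = (162 − 1) · (1/2) = 161/2 ≈ 80.5000.

E[X] = 161/2 = 80.5000.


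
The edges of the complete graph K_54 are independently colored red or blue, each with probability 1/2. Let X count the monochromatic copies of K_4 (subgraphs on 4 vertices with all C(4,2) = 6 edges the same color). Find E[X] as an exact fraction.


Let X = Σ_S X_S over the C(54, 4) = 316251 subsets S of size 4, where X_S = 1 if the K_4 on S is monochromatic.
For a fixed S, the K_4 on S has C(4, 2) = 6 edges. P[all 6 edges red] = (1/2)^6, and likewise for blue, so P[monochromatic] = 2·(1/2)^6 = 2^{1 − 6} = 1/32.
Summing: E[X] = C(54, 4) · 2^{1 − 6} = 316251 · 1/32 = 316251/32.
Numerically: E[X] ≈ 9882.843750.

E[X] = C(54,4)·2^(1−C(4,2)) = 316251/32 ≈ 9882.843750.


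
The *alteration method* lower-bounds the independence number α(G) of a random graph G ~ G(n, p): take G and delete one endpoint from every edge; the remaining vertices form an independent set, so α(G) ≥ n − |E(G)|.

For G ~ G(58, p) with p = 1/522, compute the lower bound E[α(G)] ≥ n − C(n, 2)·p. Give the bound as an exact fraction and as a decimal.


E[|E(G)|] = C(58, 2)·p = 1653 · (1/522) = 19/6.
E[α(G)] ≥ n − E[|E(G)|] = 58 − 19/6 = 329/6.
Numerically: ≈ 54.833333.
(This is only a lower bound; the true E[α(G)] may be larger.)

E[α(G)] ≥ 329/6 ≈ 54.833333.


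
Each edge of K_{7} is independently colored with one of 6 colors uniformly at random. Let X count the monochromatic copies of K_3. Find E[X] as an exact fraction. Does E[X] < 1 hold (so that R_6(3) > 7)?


E[X] = C(7, 3) · 6^{1 − 3} = 35 · 6^{−2} = 35/36.
As a reduced fraction: E[X] = 35/36 ≈ 0.9722.
Is E[X] < 1? YES.
Since E[X] < 1, there exists a 6-coloring of K_{7} with no monochromatic K_3; hence R_6(3) > 7.

E[X] = 35/36 ≈ 0.9722; E[X] < 1, so R_6(3) > 7.


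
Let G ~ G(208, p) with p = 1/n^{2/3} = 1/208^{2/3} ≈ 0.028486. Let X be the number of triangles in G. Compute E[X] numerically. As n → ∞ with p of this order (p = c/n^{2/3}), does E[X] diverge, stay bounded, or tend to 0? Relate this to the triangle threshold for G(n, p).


Number of potential triangles: C(208, 3) = 1478256.
Each occurs with probability p³ ≈ (0.028486)³ ≈ 2.3113905e-05.
By linearity: E[X] = C(208, 3)·p³ ≈ 1478256 · 2.3113905e-05 ≈ 34.16827.
Since α = 2/3 < 1, p = c/n^{2/3} ≫ 1/n is above the triangle threshold p ~ 1/n. Asymptotically E[X] ~ (c³/6)·n^{3(1−α)} = (1³/6)·n^{1} → ∞; triangles are abundant w.h.p.

E[X] ≈ 34.16827; in regime p = Θ(1/n^{2/3}) E[X] diverges (above the triangle threshold p ~ 1/n).


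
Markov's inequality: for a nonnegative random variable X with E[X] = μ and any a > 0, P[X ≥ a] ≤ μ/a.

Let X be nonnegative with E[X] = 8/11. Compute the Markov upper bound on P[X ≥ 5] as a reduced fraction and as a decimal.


μ = E[X] = 8/11, a = 5.
Markov: P[X ≥ 5] ≤ μ/a = (8/11)/5 = 8/55.
Numerically: ≈ 0.145455.
(Since a = 5 > μ = 0.727273, the bound 8/55 is < 1 and informative.)

P[X ≥ 5] ≤ 8/55 ≈ 0.145455.


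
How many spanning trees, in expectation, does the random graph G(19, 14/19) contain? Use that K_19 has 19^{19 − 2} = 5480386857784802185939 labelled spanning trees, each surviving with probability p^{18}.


K_19 has 19^{19 − 2} = 5480386857784802185939 labelled spanning trees.
For each such spanning tree H, let X_H = 1 if all 18 edges of H are present in G. Then P[X_H = 1] = p^{18} = (14/19)^{18} = 426878854210636742656/104127350297911241532841.
Summing the indicators: E[X] = Σ_H E[X_H] = 5480386857784802185939 · p^{18} = 5480386857784802185939 · 426878854210636742656/104127350297911241532841 = 426878854210636742656/19.
Numerically: E[X] ≈ 2.247e+19.

E[X] = 5480386857784802185939 · (14/19)^{18} = 426878854210636742656/19 ≈ 2.247e+19.


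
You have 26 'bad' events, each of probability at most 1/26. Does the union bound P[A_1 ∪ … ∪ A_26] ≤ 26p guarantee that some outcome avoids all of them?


Union bound: P[∪_{i=1}^{26} A_i] ≤ Σ_i P[A_i] ≤ 26·p = 26·(1/26) = 1.
Numerically: 1 ≈ 1.0000000.
Is 1 < 1? NO.
Since the bound 1 is ≥ 1, the union bound is uninformative here; it does NOT by itself certify existence.

26·p = 1 ≈ 1.0000000; existence NOT certified by the union bound.


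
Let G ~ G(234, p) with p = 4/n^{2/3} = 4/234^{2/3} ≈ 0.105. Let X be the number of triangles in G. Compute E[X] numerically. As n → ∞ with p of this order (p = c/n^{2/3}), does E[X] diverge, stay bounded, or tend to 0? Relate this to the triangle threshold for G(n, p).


Number of potential triangles: C(234, 3) = 2108184.
Each occurs with probability p³ ≈ (0.105)³ ≈ 1.16882e-03.
By linearity: E[X] = C(234, 3)·p³ ≈ 2108184 · 1.16882e-03 ≈ 2464.091.
Since α = 2/3 < 1, p = c/n^{2/3} ≫ 1/n is above the triangle threshold p ~ 1/n. Asymptotically E[X] ~ (c³/6)·n^{3(1−α)} = (4³/6)·n^{1} → ∞; triangles are abundant w.h.p.

E[X] ≈ 2464.091; in regime p = Θ(1/n^{2/3}) E[X] diverges (above the triangle threshold p ~ 1/n).


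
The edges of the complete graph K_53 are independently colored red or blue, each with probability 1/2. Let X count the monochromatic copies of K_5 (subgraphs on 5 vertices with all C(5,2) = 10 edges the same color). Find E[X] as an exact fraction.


Let X = Σ_S X_S over the C(53, 5) = 2869685 subsets S of size 5, where X_S = 1 if the K_5 on S is monochromatic.
For a fixed S, the K_5 on S has C(5, 2) = 10 edges. P[all 10 edges red] = (1/2)^10, and likewise for blue, so P[monochromatic] = 2·(1/2)^10 = 2^{1 − 10} = 1/512.
By linearity of expectation: E[X] = C(53, 5) · 2^{1 − 10} = 2869685 · 1/512 = 2869685/512.
Numerically: E[X] ≈ 5604.8535.

E[X] = C(53,5)·2^(1−C(5,2)) = 2869685/512 ≈ 5604.8535.


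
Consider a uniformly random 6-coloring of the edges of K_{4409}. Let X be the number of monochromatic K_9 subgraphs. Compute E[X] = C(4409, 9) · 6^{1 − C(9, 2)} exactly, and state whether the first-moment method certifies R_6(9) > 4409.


E[X] = C(4409, 9) · 6^{1 − 36} = 1720875732988608787686577131 · 6^{−35} = 1720875732988608787686577131/1719070799748422591028658176.
As a reduced fraction: E[X] = 573625244329536262562192377/573023599916140863676219392 ≈ 1.001.
Is E[X] < 1? NO.
Since E[X] ≥ 1, the first-moment bound is inconclusive at n = 4409; it does NOT by itself certify R_6(9) > 4409.

E[X] = 573625244329536262562192377/573023599916140863676219392 ≈ 1.001; E[X] ≥ 1; first-moment method inconclusive here.


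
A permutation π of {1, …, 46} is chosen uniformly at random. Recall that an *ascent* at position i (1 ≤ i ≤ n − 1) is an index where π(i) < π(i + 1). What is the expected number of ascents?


Write X = Σ X_I over i = 1, …, 45, with X_I the indicator of one ascent.
There are 45 indicators.
For each fixed i, the pair (π(i), π(i+1)) is a uniformly random ordered pair of distinct values from {1, …, 46}; by symmetry P[π(i) < π(i+1)] = 1/2.
By linearity: E[X] = 45 · (1/2) = (46 − 1) · (1/2) = 45/2 ≈ 22.50000.

E[X] = 45/2 = 22.50000.


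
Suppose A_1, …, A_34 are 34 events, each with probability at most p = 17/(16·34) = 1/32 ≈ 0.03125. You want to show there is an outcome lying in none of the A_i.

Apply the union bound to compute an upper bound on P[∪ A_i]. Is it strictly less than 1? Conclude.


Union bound: P[∪_{i=1}^{34} A_i] ≤ Σ_i P[A_i] ≤ 34·p = 34·(1/32) = 17/16.
Numerically: 17/16 ≈ 1.06250.
Is 17/16 < 1? NO.
Since the bound 17/16 is ≥ 1, the union bound is uninformative here; it does NOT by itself certify existence.

34·p = 17/16 ≈ 1.06250; existence NOT certified by the union bound.


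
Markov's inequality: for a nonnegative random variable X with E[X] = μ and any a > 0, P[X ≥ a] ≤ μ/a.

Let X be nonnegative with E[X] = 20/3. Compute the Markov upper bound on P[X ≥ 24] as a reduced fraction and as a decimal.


μ = E[X] = 20/3, a = 24.
Markov: P[X ≥ 24] ≤ μ/a = (20/3)/24 = 5/18.
Numerically: ≈ 0.277778.
(Since a = 24 > μ = 6.666667, the bound 5/18 is < 1 and informative.)

P[X ≥ 24] ≤ 5/18 ≈ 0.277778.


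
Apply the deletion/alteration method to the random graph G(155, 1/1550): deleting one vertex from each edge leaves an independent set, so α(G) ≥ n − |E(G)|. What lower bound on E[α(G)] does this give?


E[|E(G)|] = C(155, 2)·p = 11935 · (1/1550) = 77/10.
E[α(G)] ≥ n − E[|E(G)|] = 155 − 77/10 = 1473/10.
Numerically: ≈ 147.3000.
(This is only a lower bound; the true E[α(G)] may be larger.)

E[α(G)] ≥ 1473/10 ≈ 147.3000.


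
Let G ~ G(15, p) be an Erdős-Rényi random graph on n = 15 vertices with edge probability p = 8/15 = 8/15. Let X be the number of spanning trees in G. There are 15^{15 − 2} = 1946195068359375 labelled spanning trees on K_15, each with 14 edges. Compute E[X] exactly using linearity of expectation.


K_15 has 15^{15 − 2} = 1946195068359375 labelled spanning trees.
For each such spanning tree H, let X_H = 1 if all 14 edges of H are present in G. Then P[X_H = 1] = p^{14} = (8/15)^{14} = 4398046511104/29192926025390625.
By linearity: E[X] = Σ_H E[X_H] = 1946195068359375 · p^{14} = 1946195068359375 · 4398046511104/29192926025390625 = 4398046511104/15.
Numerically: E[X] ≈ 2.93203e+11.

E[X] = 1946195068359375 · (8/15)^{14} = 4398046511104/15 ≈ 2.93203e+11.


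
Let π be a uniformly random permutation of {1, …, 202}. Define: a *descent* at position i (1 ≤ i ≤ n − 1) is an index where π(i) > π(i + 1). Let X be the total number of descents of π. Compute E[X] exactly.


Write X = Σ X_I over i = 1, …, 201, with X_I the indicator of one descent.
There are 201 indicators.
For each fixed i, the pair (π(i), π(i+1)) is a uniformly random ordered pair of distinct values from {1, …, 202}; by symmetry P[π(i) > π(i+1)] = 1/2.
By linearity: E[X] = 201 · (1/2) = (202 − 1) · (1/2) = 201/2 ≈ 100.500.

E[X] = 201/2 = 100.500.


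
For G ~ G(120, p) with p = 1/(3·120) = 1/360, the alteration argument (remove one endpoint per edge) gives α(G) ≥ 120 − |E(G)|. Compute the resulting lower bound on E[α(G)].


E[|E(G)|] = C(120, 2)·p = 7140 · (1/360) = 119/6.
E[α(G)] ≥ n − E[|E(G)|] = 120 − 119/6 = 601/6.
Numerically: ≈ 100.16667.
(This is only a lower bound; the true E[α(G)] may be larger.)

E[α(G)] ≥ 601/6 ≈ 100.16667.


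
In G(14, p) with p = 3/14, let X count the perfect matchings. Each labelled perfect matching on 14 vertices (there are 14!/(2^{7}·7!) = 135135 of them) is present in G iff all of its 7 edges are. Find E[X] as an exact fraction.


K_14 has 14!/(2^{7}·7!) = 135135 labelled perfect matchings.
For each such perfect matching H, let X_H = 1 if all 7 edges of H are present in G. Then P[X_H = 1] = p^{7} = (3/14)^{7} = 2187/105413504.
By linearity of expectation: E[X] = Σ_H E[X_H] = 135135 · p^{7} = 135135 · 2187/105413504 = 42220035/15059072.
Numerically: E[X] ≈ 2.8.

E[X] = 135135 · (3/14)^{7} = 42220035/15059072 ≈ 2.8.


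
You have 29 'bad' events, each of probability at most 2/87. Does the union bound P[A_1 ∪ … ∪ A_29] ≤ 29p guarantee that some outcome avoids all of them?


Union bound: P[∪_{i=1}^{29} A_i] ≤ Σ_i P[A_i] ≤ 29·p = 29·(2/87) = 2/3.
Numerically: 2/3 ≈ 0.6666667.
Is 2/3 < 1? YES.
Since P[∪ A_i] ≤ 2/3 < 1, the complement has P[∩ A_i^c] ≥ 1 − 2/3 = 1/3 > 0, so some outcome avoids every A_i.

29·p = 2/3 ≈ 0.6666667; existence CERTIFIED by the union bound.


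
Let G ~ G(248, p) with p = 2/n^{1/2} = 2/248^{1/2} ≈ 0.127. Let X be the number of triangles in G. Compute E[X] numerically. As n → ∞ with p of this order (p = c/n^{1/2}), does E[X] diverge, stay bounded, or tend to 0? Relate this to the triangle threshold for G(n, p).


Number of potential triangles: C(248, 3) = 2511496.
Each occurs with probability p³ ≈ (0.127)³ ≈ 2.04839e-03.
By linearity: E[X] = C(248, 3)·p³ ≈ 2511496 · 2.04839e-03 ≈ 5144.521.
Since α = 1/2 < 1, p = c/n^{1/2} ≫ 1/n is above the triangle threshold p ~ 1/n. Asymptotically E[X] ~ (c³/6)·n^{3(1−α)} = (2³/6)·n^{1.5} → ∞; triangles are abundant w.h.p.

E[X] ≈ 5144.521; in regime p = Θ(1/n^{1/2}) E[X] diverges (above the triangle threshold p ~ 1/n).


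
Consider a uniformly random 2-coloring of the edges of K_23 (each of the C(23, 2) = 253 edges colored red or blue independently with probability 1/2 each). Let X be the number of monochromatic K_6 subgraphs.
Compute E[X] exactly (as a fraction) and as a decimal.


Let X = Σ_S X_S over the C(23, 6) = 100947 subsets S of size 6, where X_S = 1 if the K_6 on S is monochromatic.
For a fixed S, the K_6 on S has C(6, 2) = 15 edges. P[all 15 edges red] = (1/2)^15, and likewise for blue, so P[monochromatic] = 2·(1/2)^15 = 2^{1 − 15} = 1/16384.
By linearity: E[X] = C(23, 6) · 2^{1 − 15} = 100947 · 1/16384 = 100947/16384.
Numerically: E[X] ≈ 6.16132.

E[X] = C(23,6)·2^(1−C(6,2)) = 100947/16384 ≈ 6.16132.


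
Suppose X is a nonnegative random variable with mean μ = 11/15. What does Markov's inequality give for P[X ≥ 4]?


μ = E[X] = 11/15, a = 4.
Markov: P[X ≥ 4] ≤ μ/a = (11/15)/4 = 11/60.
Numerically: ≈ 0.183333.
(Since a = 4 > μ = 0.733333, the bound 11/60 is < 1 and informative.)

P[X ≥ 4] ≤ 11/60 ≈ 0.183333.


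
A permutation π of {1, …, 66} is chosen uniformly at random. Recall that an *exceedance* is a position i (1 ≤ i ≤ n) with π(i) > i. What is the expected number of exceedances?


Write X = Σ_{i=1}^{66} X_i, where X_i = 1_{π(i) > i}.
For each fixed i, π(i) is uniform over {1, …, 66} (marginal of a uniform permutation), so P[π(i) > i] = (n − i)/n. Summing: Σ_{i=1}^{66} (n − i)/n = (0 + 1 + … + 65)/66 = 66(66 − 1)/(2·66) = (66 − 1)/2.
Hence E[X] = Σ_{i=1}^{66} (66 − i)/66 = 65/2 ≈ 32.500.

E[X] = 65/2 = 32.500.


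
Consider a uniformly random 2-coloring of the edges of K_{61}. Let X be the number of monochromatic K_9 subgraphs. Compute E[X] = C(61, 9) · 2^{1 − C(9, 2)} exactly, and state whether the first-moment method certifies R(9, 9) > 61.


E[X] = C(61, 9) · 2^{1 − 36} = 17341763505 · 2^{−35} = 17341763505/34359738368.
As a reduced fraction: E[X] = 17341763505/34359738368 ≈ 0.5047.
Is E[X] < 1? YES.
Since E[X] < 1, there exists a 2-coloring of K_{61} with no monochromatic K_9; hence R(9, 9) > 61.

E[X] = 17341763505/34359738368 ≈ 0.5047; E[X] < 1, so R(9, 9) > 61.


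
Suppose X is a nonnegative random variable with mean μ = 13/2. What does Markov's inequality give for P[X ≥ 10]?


μ = E[X] = 13/2, a = 10.
Markov: P[X ≥ 10] ≤ μ/a = (13/2)/10 = 13/20.
Numerically: ≈ 0.6500.
(Since a = 10 > μ = 6.5000, the bound 13/20 is < 1 and informative.)

P[X ≥ 10] ≤ 13/20 ≈ 0.6500.


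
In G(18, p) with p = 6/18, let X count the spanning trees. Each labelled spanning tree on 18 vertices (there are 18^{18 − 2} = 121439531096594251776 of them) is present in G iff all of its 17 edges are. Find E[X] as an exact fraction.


K_18 has 18^{18 − 2} = 121439531096594251776 labelled spanning trees.
For each such spanning tree H, let X_H = 1 if all 17 edges of H are present in G. Then P[X_H = 1] = p^{17} = (1/3)^{17} = 1/129140163.
By linearity of expectation: E[X] = Σ_H E[X_H] = 121439531096594251776 · p^{17} = 121439531096594251776 · 1/129140163 = 940369969152.
Numerically: E[X] ≈ 9.4e+11.

E[X] = 121439531096594251776 · (1/3)^{17} = 940369969152 ≈ 9.4e+11.


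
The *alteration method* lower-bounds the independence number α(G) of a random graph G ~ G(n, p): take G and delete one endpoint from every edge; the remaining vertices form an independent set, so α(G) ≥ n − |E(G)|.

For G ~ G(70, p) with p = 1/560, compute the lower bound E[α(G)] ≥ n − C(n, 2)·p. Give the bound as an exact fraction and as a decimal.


E[|E(G)|] = C(70, 2)·p = 2415 · (1/560) = 69/16.
E[α(G)] ≥ n − E[|E(G)|] = 70 − 69/16 = 1051/16.
Numerically: ≈ 65.688.
(This is only a lower bound; the true E[α(G)] may be larger.)

E[α(G)] ≥ 1051/16 ≈ 65.688.


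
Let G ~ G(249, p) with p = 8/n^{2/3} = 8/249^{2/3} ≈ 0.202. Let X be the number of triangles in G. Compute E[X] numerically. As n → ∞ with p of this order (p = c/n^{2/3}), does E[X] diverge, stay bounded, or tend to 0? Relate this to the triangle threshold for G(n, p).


Number of potential triangles: C(249, 3) = 2542124.
Each occurs with probability p³ ≈ (0.202)³ ≈ 8.25793e-03.
By linearity: E[X] = C(249, 3)·p³ ≈ 2542124 · 8.25793e-03 ≈ 20992.685.
Since α = 2/3 < 1, p = c/n^{2/3} ≫ 1/n is above the triangle threshold p ~ 1/n. Asymptotically E[X] ~ (c³/6)·n^{3(1−α)} = (8³/6)·n^{1} → ∞; triangles are abundant w.h.p.

E[X] ≈ 20992.685; in regime p = Θ(1/n^{2/3}) E[X] diverges (above the triangle threshold p ~ 1/n).


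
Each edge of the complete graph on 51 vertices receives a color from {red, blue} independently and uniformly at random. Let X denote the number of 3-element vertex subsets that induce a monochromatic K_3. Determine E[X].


Let X = Σ_S X_S over the C(51, 3) = 20825 subsets S of size 3, where X_S = 1 if the K_3 on S is monochromatic.
For a fixed S, the K_3 on S has C(3, 2) = 3 edges. P[all 3 edges red] = (1/2)^3, and likewise for blue, so P[monochromatic] = 2·(1/2)^3 = 2^{1 − 3} = 1/4.
By linearity: E[X] = C(51, 3) · 2^{1 − 3} = 20825 · 1/4 = 20825/4.
Numerically: E[X] ≈ 5206.2500.

E[X] = C(51,3)·2^(1−C(3,2)) = 20825/4 ≈ 5206.2500.


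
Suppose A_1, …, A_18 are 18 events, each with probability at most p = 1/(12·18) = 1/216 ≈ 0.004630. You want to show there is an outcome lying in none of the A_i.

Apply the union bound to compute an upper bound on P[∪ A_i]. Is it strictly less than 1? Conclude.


Union bound: P[∪_{i=1}^{18} A_i] ≤ Σ_i P[A_i] ≤ 18·p = 18·(1/216) = 1/12.
Numerically: 1/12 ≈ 0.083333.
Is 1/12 < 1? YES.
Since P[∪ A_i] ≤ 1/12 < 1, the complement has P[∩ A_i^c] ≥ 1 − 1/12 = 11/12 > 0, so some outcome avoids every A_i.

18·p = 1/12 ≈ 0.083333; existence CERTIFIED by the union bound.


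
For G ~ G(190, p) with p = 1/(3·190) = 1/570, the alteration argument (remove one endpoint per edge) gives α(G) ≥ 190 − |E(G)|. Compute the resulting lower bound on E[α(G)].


E[|E(G)|] = C(190, 2)·p = 17955 · (1/570) = 63/2.
E[α(G)] ≥ n − E[|E(G)|] = 190 − 63/2 = 317/2.
Numerically: ≈ 158.50000.
(This is only a lower bound; the true E[α(G)] may be larger.)

E[α(G)] ≥ 317/2 ≈ 158.50000.


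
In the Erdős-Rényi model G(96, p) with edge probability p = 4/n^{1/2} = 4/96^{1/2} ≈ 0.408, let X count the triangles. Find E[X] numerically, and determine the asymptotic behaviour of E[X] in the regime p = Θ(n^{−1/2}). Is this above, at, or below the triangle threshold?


Number of potential triangles: C(96, 3) = 142880.
Each occurs with probability p³ ≈ (0.408)³ ≈ 6.80414e-02.
By linearity: E[X] = C(96, 3)·p³ ≈ 142880 · 6.80414e-02 ≈ 9721.753.
Since α = 1/2 < 1, p = c/n^{1/2} ≫ 1/n is above the triangle threshold p ~ 1/n. Asymptotically E[X] ~ (c³/6)·n^{3(1−α)} = (4³/6)·n^{1.5} → ∞; triangles are abundant w.h.p.

E[X] ≈ 9721.753; in regime p = Θ(1/n^{1/2}) E[X] diverges (above the triangle threshold p ~ 1/n).


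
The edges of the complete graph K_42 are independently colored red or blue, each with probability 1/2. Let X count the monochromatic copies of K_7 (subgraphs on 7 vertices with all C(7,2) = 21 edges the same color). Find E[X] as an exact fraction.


Let X = Σ_S X_S over the C(42, 7) = 26978328 subsets S of size 7, where X_S = 1 if the K_7 on S is monochromatic.
For a fixed S, the K_7 on S has C(7, 2) = 21 edges. P[all 21 edges red] = (1/2)^21, and likewise for blue, so P[monochromatic] = 2·(1/2)^21 = 2^{1 − 21} = 1/1048576.
Summing: E[X] = C(42, 7) · 2^{1 − 21} = 26978328 · 1/1048576 = 3372291/131072.
Numerically: E[X] ≈ 25.728539.

E[X] = C(42,7)·2^(1−C(7,2)) = 3372291/131072 ≈ 25.728539.


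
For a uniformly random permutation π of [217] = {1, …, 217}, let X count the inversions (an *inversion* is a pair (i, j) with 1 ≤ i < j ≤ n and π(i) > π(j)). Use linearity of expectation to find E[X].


Write X = Σ X_I over the C(217, 2) = 23436 pairs i < j, with X_I the indicator of one inversion.
There are 23436 indicators.
For each fixed pair i < j, the values π(i) and π(j) are two distinct elements of {1, …, 217} in uniformly random order; by symmetry P[π(i) > π(j)] = 1/2.
By linearity: E[X] = 23436 · (1/2) = C(217, 2) · (1/2) = 23436/2 = 11718 ≈ 11718.000.

E[X] = 11718 = 11718.000.


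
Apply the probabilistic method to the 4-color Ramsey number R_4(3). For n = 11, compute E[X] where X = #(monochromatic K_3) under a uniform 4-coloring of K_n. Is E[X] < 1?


E[X] = C(11, 3) · 4^{1 − 3} = 165 · 4^{−2} = 165/16.
As a reduced fraction: E[X] = 165/16 ≈ 10.312.
Is E[X] < 1? NO.
Since E[X] ≥ 1, the first-moment bound is inconclusive at n = 11; it does NOT by itself certify R_4(3) > 11.

E[X] = 165/16 ≈ 10.312; E[X] ≥ 1; first-moment method inconclusive here.


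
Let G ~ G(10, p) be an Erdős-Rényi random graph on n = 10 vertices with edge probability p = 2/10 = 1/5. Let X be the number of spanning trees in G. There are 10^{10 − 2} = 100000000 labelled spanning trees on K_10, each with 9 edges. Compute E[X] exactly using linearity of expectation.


K_10 has 10^{10 − 2} = 100000000 labelled spanning trees.
For each such spanning tree H, let X_H = 1 if all 9 edges of H are present in G. Then P[X_H = 1] = p^{9} = (1/5)^{9} = 1/1953125.
Summing the indicators: E[X] = Σ_H E[X_H] = 100000000 · p^{9} = 100000000 · 1/1953125 = 256/5.
Numerically: E[X] ≈ 51.2.

E[X] = 100000000 · (1/5)^{9} = 256/5 ≈ 51.2.


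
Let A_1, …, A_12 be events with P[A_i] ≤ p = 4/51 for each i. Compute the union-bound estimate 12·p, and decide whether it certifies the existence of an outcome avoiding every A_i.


Union bound: P[∪_{i=1}^{12} A_i] ≤ Σ_i P[A_i] ≤ 12·p = 12·(4/51) = 16/17.
Numerically: 16/17 ≈ 0.9411765.
Is 16/17 < 1? YES.
Since P[∪ A_i] ≤ 16/17 < 1, the complement has P[∩ A_i^c] ≥ 1 − 16/17 = 1/17 > 0, so some outcome avoids every A_i.

12·p = 16/17 ≈ 0.9411765; existence CERTIFIED by the union bound.


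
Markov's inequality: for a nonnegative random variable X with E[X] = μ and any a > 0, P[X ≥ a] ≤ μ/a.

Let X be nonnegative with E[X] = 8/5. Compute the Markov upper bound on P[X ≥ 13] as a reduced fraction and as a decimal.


μ = E[X] = 8/5, a = 13.
Markov: P[X ≥ 13] ≤ μ/a = (8/5)/13 = 8/65.
Numerically: ≈ 0.123.
(Since a = 13 > μ = 1.600, the bound 8/65 is < 1 and informative.)

P[X ≥ 13] ≤ 8/65 ≈ 0.123.


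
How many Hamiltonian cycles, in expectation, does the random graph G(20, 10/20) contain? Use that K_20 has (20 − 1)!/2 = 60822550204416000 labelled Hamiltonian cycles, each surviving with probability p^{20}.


K_20 has (20 − 1)!/2 = 60822550204416000 labelled Hamiltonian cycles.
For each such Hamiltonian cycle H, let X_H = 1 if all 20 edges of H are present in G. Then P[X_H = 1] = p^{20} = (1/2)^{20} = 1/1048576.
By linearity of expectation: E[X] = Σ_H E[X_H] = 60822550204416000 · p^{20} = 60822550204416000 · 1/1048576 = 1856156927625/32.
Numerically: E[X] ≈ 5.8e+10.

E[X] = 60822550204416000 · (1/2)^{20} = 1856156927625/32 ≈ 5.8e+10.


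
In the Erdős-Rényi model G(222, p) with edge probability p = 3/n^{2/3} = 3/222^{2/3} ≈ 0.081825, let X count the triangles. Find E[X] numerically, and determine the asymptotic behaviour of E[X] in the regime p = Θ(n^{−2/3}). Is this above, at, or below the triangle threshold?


Number of potential triangles: C(222, 3) = 1798940.
Each occurs with probability p³ ≈ (0.081825)³ ≈ 5.4784514e-04.
By linearity: E[X] = C(222, 3)·p³ ≈ 1798940 · 5.4784514e-04 ≈ 985.54054.
Since α = 2/3 < 1, p = c/n^{2/3} ≫ 1/n is above the triangle threshold p ~ 1/n. Asymptotically E[X] ~ (c³/6)·n^{3(1−α)} = (3³/6)·n^{1} → ∞; triangles are abundant w.h.p.

E[X] ≈ 985.54054; in regime p = Θ(1/n^{2/3}) E[X] diverges (above the triangle threshold p ~ 1/n).


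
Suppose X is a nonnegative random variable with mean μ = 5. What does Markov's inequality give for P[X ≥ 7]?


μ = E[X] = 5, a = 7.
Markov: P[X ≥ 7] ≤ μ/a = (5)/7 = 5/7.
Numerically: ≈ 0.71429.
(Since a = 7 > μ = 5.00000, the bound 5/7 is < 1 and informative.)

P[X ≥ 7] ≤ 5/7 ≈ 0.71429.


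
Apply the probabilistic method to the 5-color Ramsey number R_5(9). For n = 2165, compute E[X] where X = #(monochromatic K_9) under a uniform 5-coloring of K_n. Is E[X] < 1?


E[X] = C(2165, 9) · 5^{1 − 36} = 2832220612024886803272630 · 5^{−35} = 2832220612024886803272630/2910383045673370361328125.
As a reduced fraction: E[X] = 566444122404977360654526/582076609134674072265625 ≈ 0.973144.
Is E[X] < 1? YES.
Since E[X] < 1, there exists a 5-coloring of K_{2165} with no monochromatic K_9; hence R_5(9) > 2165.

E[X] = 566444122404977360654526/582076609134674072265625 ≈ 0.973144; E[X] < 1, so R_5(9) > 2165.


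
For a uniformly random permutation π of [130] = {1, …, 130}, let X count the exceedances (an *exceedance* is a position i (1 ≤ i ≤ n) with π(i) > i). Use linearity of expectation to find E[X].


Write X = Σ_{i=1}^{130} X_i, where X_i = 1_{π(i) > i}.
For each fixed i, π(i) is uniform over {1, …, 130} (marginal of a uniform permutation), so P[π(i) > i] = (n − i)/n. Summing: Σ_{i=1}^{130} (n − i)/n = (0 + 1 + … + 129)/130 = 130(130 − 1)/(2·130) = (130 − 1)/2.
Hence E[X] = Σ_{i=1}^{130} (130 − i)/130 = 129/2 ≈ 64.50000.

E[X] = 129/2 = 64.50000.


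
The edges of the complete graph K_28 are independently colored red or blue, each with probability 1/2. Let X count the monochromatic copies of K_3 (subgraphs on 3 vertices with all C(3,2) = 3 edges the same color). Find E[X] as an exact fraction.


Let X = Σ_S X_S over the C(28, 3) = 3276 subsets S of size 3, where X_S = 1 if the K_3 on S is monochromatic.
For a fixed S, the K_3 on S has C(3, 2) = 3 edges. P[all 3 edges red] = (1/2)^3, and likewise for blue, so P[monochromatic] = 2·(1/2)^3 = 2^{1 − 3} = 1/4.
By linearity of expectation: E[X] = C(28, 3) · 2^{1 − 3} = 3276 · 1/4 = 819.
Numerically: E[X] ≈ 819.000.

E[X] = C(28,3)·2^(1−C(3,2)) = 819 ≈ 819.000.


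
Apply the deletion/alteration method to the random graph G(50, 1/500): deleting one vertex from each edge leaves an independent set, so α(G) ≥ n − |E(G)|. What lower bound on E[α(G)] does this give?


E[|E(G)|] = C(50, 2)·p = 1225 · (1/500) = 49/20.
E[α(G)] ≥ n − E[|E(G)|] = 50 − 49/20 = 951/20.
Numerically: ≈ 47.550000.
(This is only a lower bound; the true E[α(G)] may be larger.)

E[α(G)] ≥ 951/20 ≈ 47.550000.


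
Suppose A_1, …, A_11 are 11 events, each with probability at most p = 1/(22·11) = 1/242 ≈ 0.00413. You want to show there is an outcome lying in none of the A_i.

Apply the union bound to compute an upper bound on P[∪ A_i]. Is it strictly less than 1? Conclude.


Union bound: P[∪_{i=1}^{11} A_i] ≤ Σ_i P[A_i] ≤ 11·p = 11·(1/242) = 1/22.
Numerically: 1/22 ≈ 0.04545.
Is 1/22 < 1? YES.
Since P[∪ A_i] ≤ 1/22 < 1, the complement has P[∩ A_i^c] ≥ 1 − 1/22 = 21/22 > 0, so some outcome avoids every A_i.

11·p = 1/22 ≈ 0.04545; existence CERTIFIED by the union bound.


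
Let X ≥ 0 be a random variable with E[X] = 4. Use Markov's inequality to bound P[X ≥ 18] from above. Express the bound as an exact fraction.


μ = E[X] = 4, a = 18.
Markov: P[X ≥ 18] ≤ μ/a = (4)/18 = 2/9.
Numerically: ≈ 0.222222.
(Since a = 18 > μ = 4.000000, the bound 2/9 is < 1 and informative.)

P[X ≥ 18] ≤ 2/9 ≈ 0.222222.


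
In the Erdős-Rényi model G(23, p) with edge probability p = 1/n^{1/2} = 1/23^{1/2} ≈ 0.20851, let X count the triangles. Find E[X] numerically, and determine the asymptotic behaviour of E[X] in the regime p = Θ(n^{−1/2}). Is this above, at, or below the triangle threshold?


Number of potential triangles: C(23, 3) = 1771.
Each occurs with probability p³ ≈ (0.20851)³ ≈ 9.0658441e-03.
By linearity: E[X] = C(23, 3)·p³ ≈ 1771 · 9.0658441e-03 ≈ 16.05561.
Since α = 1/2 < 1, p = c/n^{1/2} ≫ 1/n is above the triangle threshold p ~ 1/n. Asymptotically E[X] ~ (c³/6)·n^{3(1−α)} = (1³/6)·n^{1.5} → ∞; triangles are abundant w.h.p.

E[X] ≈ 16.05561; in regime p = Θ(1/n^{1/2}) E[X] diverges (above the triangle threshold p ~ 1/n).


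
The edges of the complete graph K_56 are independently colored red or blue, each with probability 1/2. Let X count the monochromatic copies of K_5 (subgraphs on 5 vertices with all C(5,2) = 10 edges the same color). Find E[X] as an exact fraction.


Let X = Σ_S X_S over the C(56, 5) = 3819816 subsets S of size 5, where X_S = 1 if the K_5 on S is monochromatic.
For a fixed S, the K_5 on S has C(5, 2) = 10 edges. P[all 10 edges red] = (1/2)^10, and likewise for blue, so P[monochromatic] = 2·(1/2)^10 = 2^{1 − 10} = 1/512.
Summing: E[X] = C(56, 5) · 2^{1 − 10} = 3819816 · 1/512 = 477477/64.
Numerically: E[X] ≈ 7460.5781.

E[X] = C(56,5)·2^(1−C(5,2)) = 477477/64 ≈ 7460.5781.


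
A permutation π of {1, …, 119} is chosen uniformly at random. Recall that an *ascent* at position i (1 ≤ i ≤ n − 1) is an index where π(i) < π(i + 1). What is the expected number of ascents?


Write X = Σ X_I over i = 1, …, 118, with X_I the indicator of one ascent.
There are 118 indicators.
For each fixed i, the pair (π(i), π(i+1)) is a uniformly random ordered pair of distinct values from {1, …, 119}; by symmetry P[π(i) < π(i+1)] = 1/2.
By linearity: E[X] = 118 · (1/2) = (119 − 1) · (1/2) = 59 ≈ 59.000.

E[X] = 59 = 59.000.


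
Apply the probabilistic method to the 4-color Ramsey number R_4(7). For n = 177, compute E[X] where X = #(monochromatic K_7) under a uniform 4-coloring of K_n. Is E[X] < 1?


E[X] = C(177, 7) · 4^{1 − 21} = 957664425960 · 4^{−20} = 957664425960/1099511627776.
As a reduced fraction: E[X] = 119708053245/137438953472 ≈ 0.870991.
Is E[X] < 1? YES.
Since E[X] < 1, there exists a 4-coloring of K_{177} with no monochromatic K_7; hence R_4(7) > 177.

E[X] = 119708053245/137438953472 ≈ 0.870991; E[X] < 1, so R_4(7) > 177.


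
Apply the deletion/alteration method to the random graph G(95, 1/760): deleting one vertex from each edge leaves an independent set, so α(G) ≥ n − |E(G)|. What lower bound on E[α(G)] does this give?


E[|E(G)|] = C(95, 2)·p = 4465 · (1/760) = 47/8.
E[α(G)] ≥ n − E[|E(G)|] = 95 − 47/8 = 713/8.
Numerically: ≈ 89.1250.
(This is only a lower bound; the true E[α(G)] may be larger.)

E[α(G)] ≥ 713/8 ≈ 89.1250.


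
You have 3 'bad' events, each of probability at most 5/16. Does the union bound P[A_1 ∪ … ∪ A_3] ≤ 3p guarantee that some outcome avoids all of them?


Union bound: P[∪_{i=1}^{3} A_i] ≤ Σ_i P[A_i] ≤ 3·p = 3·(5/16) = 15/16.
Numerically: 15/16 ≈ 0.937500.
Is 15/16 < 1? YES.
Since P[∪ A_i] ≤ 15/16 < 1, the complement has P[∩ A_i^c] ≥ 1 − 15/16 = 1/16 > 0, so some outcome avoids every A_i.

3·p = 15/16 ≈ 0.937500; existence CERTIFIED by the union bound.


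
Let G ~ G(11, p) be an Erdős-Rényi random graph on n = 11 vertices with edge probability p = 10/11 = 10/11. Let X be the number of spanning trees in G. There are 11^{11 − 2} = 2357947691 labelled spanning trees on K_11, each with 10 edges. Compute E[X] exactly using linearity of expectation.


K_11 has 11^{11 − 2} = 2357947691 labelled spanning trees.
For each such spanning tree H, let X_H = 1 if all 10 edges of H are present in G. Then P[X_H = 1] = p^{10} = (10/11)^{10} = 10000000000/25937424601.
By linearity of expectation: E[X] = Σ_H E[X_H] = 2357947691 · p^{10} = 2357947691 · 10000000000/25937424601 = 10000000000/11.
Numerically: E[X] ≈ 9.09091e+08.

E[X] = 2357947691 · (10/11)^{10} = 10000000000/11 ≈ 9.09091e+08.


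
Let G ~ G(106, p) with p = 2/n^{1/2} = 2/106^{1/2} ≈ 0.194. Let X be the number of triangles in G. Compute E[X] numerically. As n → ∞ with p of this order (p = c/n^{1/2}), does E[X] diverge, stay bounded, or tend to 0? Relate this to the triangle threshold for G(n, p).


Number of potential triangles: C(106, 3) = 192920.
Each occurs with probability p³ ≈ (0.194)³ ≈ 7.33046e-03.
By linearity: E[X] = C(106, 3)·p³ ≈ 192920 · 7.33046e-03 ≈ 1414.192.
Since α = 1/2 < 1, p = c/n^{1/2} ≫ 1/n is above the triangle threshold p ~ 1/n. Asymptotically E[X] ~ (c³/6)·n^{3(1−α)} = (2³/6)·n^{1.5} → ∞; triangles are abundant w.h.p.

E[X] ≈ 1414.192; in regime p = Θ(1/n^{1/2}) E[X] diverges (above the triangle threshold p ~ 1/n).


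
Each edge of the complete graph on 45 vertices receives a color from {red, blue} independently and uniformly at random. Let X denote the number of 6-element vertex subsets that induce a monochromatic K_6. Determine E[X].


Let X = Σ_S X_S over the C(45, 6) = 8145060 subsets S of size 6, where X_S = 1 if the K_6 on S is monochromatic.
For a fixed S, the K_6 on S has C(6, 2) = 15 edges. P[all 15 edges red] = (1/2)^15, and likewise for blue, so P[monochromatic] = 2·(1/2)^15 = 2^{1 − 15} = 1/16384.
By linearity: E[X] = C(45, 6) · 2^{1 − 15} = 8145060 · 1/16384 = 2036265/4096.
Numerically: E[X] ≈ 497.1350.

E[X] = C(45,6)·2^(1−C(6,2)) = 2036265/4096 ≈ 497.1350.


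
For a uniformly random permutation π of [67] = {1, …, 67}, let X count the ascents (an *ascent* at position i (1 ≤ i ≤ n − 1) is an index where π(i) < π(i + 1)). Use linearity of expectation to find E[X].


Write X = Σ X_I over i = 1, …, 66, with X_I the indicator of one ascent.
There are 66 indicators.
For each fixed i, the pair (π(i), π(i+1)) is a uniformly random ordered pair of distinct values from {1, …, 67}; by symmetry P[π(i) < π(i+1)] = 1/2.
By linearity: E[X] = 66 · (1/2) = (67 − 1) · (1/2) = 33 ≈ 33.000.

E[X] = 33 = 33.000.


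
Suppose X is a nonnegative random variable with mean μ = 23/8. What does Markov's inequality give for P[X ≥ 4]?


μ = E[X] = 23/8, a = 4.
Markov: P[X ≥ 4] ≤ μ/a = (23/8)/4 = 23/32.
Numerically: ≈ 0.71875.
(Since a = 4 > μ = 2.87500, the bound 23/32 is < 1 and informative.)

P[X ≥ 4] ≤ 23/32 ≈ 0.71875.


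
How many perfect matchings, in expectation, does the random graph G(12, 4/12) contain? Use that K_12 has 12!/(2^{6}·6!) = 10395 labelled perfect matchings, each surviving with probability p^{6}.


K_12 has 12!/(2^{6}·6!) = 10395 labelled perfect matchings.
For each such perfect matching H, let X_H = 1 if all 6 edges of H are present in G. Then P[X_H = 1] = p^{6} = (1/3)^{6} = 1/729.
By linearity of expectation: E[X] = Σ_H E[X_H] = 10395 · p^{6} = 10395 · 1/729 = 385/27.
Numerically: E[X] ≈ 14.26.

E[X] = 10395 · (1/3)^{6} = 385/27 ≈ 14.26.


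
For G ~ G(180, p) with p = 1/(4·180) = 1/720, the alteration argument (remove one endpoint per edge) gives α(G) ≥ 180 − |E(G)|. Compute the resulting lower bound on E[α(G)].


E[|E(G)|] = C(180, 2)·p = 16110 · (1/720) = 179/8.
E[α(G)] ≥ n − E[|E(G)|] = 180 − 179/8 = 1261/8.
Numerically: ≈ 157.625.
(This is only a lower bound; the true E[α(G)] may be larger.)

E[α(G)] ≥ 1261/8 ≈ 157.625.


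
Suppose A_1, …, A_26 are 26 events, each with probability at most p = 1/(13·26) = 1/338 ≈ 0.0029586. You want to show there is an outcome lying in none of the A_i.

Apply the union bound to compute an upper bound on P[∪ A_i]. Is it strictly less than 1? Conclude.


Union bound: P[∪_{i=1}^{26} A_i] ≤ Σ_i P[A_i] ≤ 26·p = 26·(1/338) = 1/13.
Numerically: 1/13 ≈ 0.0769231.
Is 1/13 < 1? YES.
Since P[∪ A_i] ≤ 1/13 < 1, the complement has P[∩ A_i^c] ≥ 1 − 1/13 = 12/13 > 0, so some outcome avoids every A_i.

26·p = 1/13 ≈ 0.0769231; existence CERTIFIED by the union bound.


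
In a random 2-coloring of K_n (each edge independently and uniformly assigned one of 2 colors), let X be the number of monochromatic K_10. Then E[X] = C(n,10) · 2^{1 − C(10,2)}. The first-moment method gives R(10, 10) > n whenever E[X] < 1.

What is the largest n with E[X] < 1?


We need C(n, 10) · 2^{1 − 45} < 1, i.e. C(n, 10) < 2^{45 − 1} = 17592186044416.
Check values of n near the boundary:
  n = 96: C(96, 10) = 11279926456656; 11279926456656 < 17592186044416? YES
  n = 97: C(97, 10) = 12576469727536; 12576469727536 < 17592186044416? YES
  n = 98: C(98, 10) = 14005614014756; 14005614014756 < 17592186044416? YES
  n = 99: C(99, 10) = 15579278510796; 15579278510796 < 17592186044416? YES
  n = 100: C(100, 10) = 17310309456440; 17310309456440 < 17592186044416? YES
  n = 101: C(101, 10) = 19212541264840; 19212541264840 < 17592186044416? NO
The largest n with C(n, 10) < 17592186044416 is n = 100 (where E[X] = 2163788682055/2199023255552 ≈ 0.98398). Hence R(10, 10) > 100, i.e. R(10, 10) ≥ 101.

Largest n = 100; hence R(10, 10) > 100.


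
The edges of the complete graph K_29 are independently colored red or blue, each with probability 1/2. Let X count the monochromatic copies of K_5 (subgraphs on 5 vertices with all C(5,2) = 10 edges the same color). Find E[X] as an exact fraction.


Let X = Σ_S X_S over the C(29, 5) = 118755 subsets S of size 5, where X_S = 1 if the K_5 on S is monochromatic.
For a fixed S, the K_5 on S has C(5, 2) = 10 edges. P[all 10 edges red] = (1/2)^10, and likewise for blue, so P[monochromatic] = 2·(1/2)^10 = 2^{1 − 10} = 1/512.
Summing: E[X] = C(29, 5) · 2^{1 − 10} = 118755 · 1/512 = 118755/512.
Numerically: E[X] ≈ 231.94336.

E[X] = C(29,5)·2^(1−C(5,2)) = 118755/512 ≈ 231.94336.


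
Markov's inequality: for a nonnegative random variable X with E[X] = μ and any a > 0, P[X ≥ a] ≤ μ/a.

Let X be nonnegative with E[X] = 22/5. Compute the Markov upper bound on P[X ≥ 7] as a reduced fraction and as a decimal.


μ = E[X] = 22/5, a = 7.
Markov: P[X ≥ 7] ≤ μ/a = (22/5)/7 = 22/35.
Numerically: ≈ 0.629.
(Since a = 7 > μ = 4.400, the bound 22/35 is < 1 and informative.)

P[X ≥ 7] ≤ 22/35 ≈ 0.629.


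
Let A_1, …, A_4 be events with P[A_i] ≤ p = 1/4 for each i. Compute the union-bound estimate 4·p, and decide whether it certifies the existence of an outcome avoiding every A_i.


Union bound: P[∪_{i=1}^{4} A_i] ≤ Σ_i P[A_i] ≤ 4·p = 4·(1/4) = 1.
Numerically: 1 ≈ 1.00000.
Is 1 < 1? NO.
Since the bound 1 is ≥ 1, the union bound is uninformative here; it does NOT by itself certify existence.

4·p = 1 ≈ 1.00000; existence NOT certified by the union bound.
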